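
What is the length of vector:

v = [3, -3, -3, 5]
7.211

||v||₂ = √((3)² + (-3)² + (-3)² + (5)²) = √52 = 7.211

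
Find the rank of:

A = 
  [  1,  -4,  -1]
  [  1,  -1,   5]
Row reduce:
R2 → R2 - (1)·R1
REF = 
  [  1,  -4,  -1]
  [  0,   3,   6]
Pivot columns: 1, 2 → 2 pivots.

rank(A) = 2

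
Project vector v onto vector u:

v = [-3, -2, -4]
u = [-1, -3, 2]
v·u = (-3)(-1) + (-2)(-3) + (-4)(2) = 1
u·u = (-1)² + (-3)² + (2)² = 14
proj_u(v) = (v·u / u·u) × u = (1/14) × u

proj_u(v) = [-1/14, -3/14, 1/7]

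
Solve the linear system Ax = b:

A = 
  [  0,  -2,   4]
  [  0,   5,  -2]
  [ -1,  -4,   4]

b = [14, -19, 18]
x = [2, -3, 2]

Row reduce the augmented matrix [A|b]:
Swap R1 ↔ R3
R3 → R3 + (2/5)·R2
REF = 
  [  -1,   -4,    4,   18]
  [   0,    5,   -2,  -19]
  [   0,    0, 16/5, 32/5]

Back-substitution:
x₃ = (32/5) / (16/5) = 2
x₂ = (-19 - (-2)(2)) / 5 = -3
x₁ = (18 - (-4)(-3) - (4)(2)) / (-1) = 2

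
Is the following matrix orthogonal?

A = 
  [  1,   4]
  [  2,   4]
No

AᵀA = 
  [  5,  12]
  [ 12,  32]
≠ I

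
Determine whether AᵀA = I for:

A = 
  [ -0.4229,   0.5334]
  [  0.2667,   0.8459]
No

AᵀA = 
  [  0.2500,   0]
  [  0,   1.0001]
≠ I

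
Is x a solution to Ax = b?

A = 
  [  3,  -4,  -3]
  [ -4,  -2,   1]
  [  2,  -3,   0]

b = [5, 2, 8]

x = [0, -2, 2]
No

Ax = [2, 6, 6] ≠ b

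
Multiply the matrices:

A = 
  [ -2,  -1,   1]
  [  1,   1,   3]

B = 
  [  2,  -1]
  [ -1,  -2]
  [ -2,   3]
AB = 
  [ -5,   7]
  [ -5,   6]

A is 2×3 and B is 3×2, so AB is 2×2. Each entry is (row of A)·(column of B):
AB[1,1] = (-2)(2) + (-1)(-1) + (1)(-2) = -5
AB[1,2] = (-2)(-1) + (-1)(-2) + (1)(3) = 7
AB[2,1] = (1)(2) + (1)(-1) + (3)(-2) = -5
AB[2,2] = (1)(-1) + (1)(-2) + (3)(3) = 6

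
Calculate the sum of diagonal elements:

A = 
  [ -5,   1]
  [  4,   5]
0

tr(A) = -5 + 5 = 0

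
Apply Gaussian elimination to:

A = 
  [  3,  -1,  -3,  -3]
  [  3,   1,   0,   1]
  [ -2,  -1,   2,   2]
Row operations:
R2 → R2 - (1)·R1
R3 → R3 + (2/3)·R1
R3 → R3 + (5/6)·R2

Resulting echelon form:
REF = 
  [   3,   -1,   -3,   -3]
  [   0,    2,    3,    4]
  [   0,    0,  5/2, 10/3]

Rank = 3 (number of non-zero pivot rows).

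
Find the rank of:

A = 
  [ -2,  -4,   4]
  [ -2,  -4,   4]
rank(A) = 1

Row reduce:
R2 → R2 - (1)·R1
REF = 
  [ -2,  -4,   4]
  [  0,   0,   0]
Pivot columns: 1 → 1 pivot.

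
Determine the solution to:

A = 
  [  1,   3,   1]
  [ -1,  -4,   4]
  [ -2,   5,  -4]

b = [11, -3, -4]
x = [3, 2, 2]

Row reduce the augmented matrix [A|b]:
R2 → R2 + (1)·R1
R3 → R3 + (2)·R1
R3 → R3 + (11)·R2
REF = 
  [  1,   3,   1,  11]
  [  0,  -1,   5,   8]
  [  0,   0,  53, 106]

Back-substitution:
x₃ = 106 / 53 = 2
x₂ = (8 - (5)(2)) / (-1) = 2
x₁ = (11 - (3)(2) - (1)(2)) / 1 = 3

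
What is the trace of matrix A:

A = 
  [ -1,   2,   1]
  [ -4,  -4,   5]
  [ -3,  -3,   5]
0

tr(A) = -1 + -4 + 5 = 0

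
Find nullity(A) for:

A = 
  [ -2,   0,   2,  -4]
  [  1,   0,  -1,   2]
nullity(A) = 3

Row reduce:
R2 → R2 + (1/2)·R1
REF = 
  [ -2,   0,   2,  -4]
  [  0,   0,   0,   0]
Pivot columns: 1 → 1 pivot.
rank(A) = 1, so nullity(A) = 4 - 1 = 3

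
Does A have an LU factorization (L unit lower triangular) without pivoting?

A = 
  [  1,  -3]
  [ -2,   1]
Yes.
A[1,1] = 1 ≠ 0, so Gaussian elimination proceeds without a row swap: multiplier ℓ₂₁ = (-2)/(1) = -2, and U[2,2] = 1 - (-2)(-3) = -5.
L = 
  [  1,   0]
  [ -2,   1]
U = 
  [  1,  -3]
  [  0,  -5]
Check row 2 of LU: [(-2)(1), (-2)(-3) + (-5)] = [-2, 1] = row 2 of A ✓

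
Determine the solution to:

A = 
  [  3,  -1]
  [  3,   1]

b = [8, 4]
x = [2, -2]

Row reduce the augmented matrix [A|b]:
R2 → R2 - (1)·R1
REF = 
  [  3,  -1,   8]
  [  0,   2,  -4]

Back-substitution:
x₂ = (-4) / 2 = -2
x₁ = (8 - (-1)(-2)) / 3 = 2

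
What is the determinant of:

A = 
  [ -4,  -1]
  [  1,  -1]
For a 2×2 matrix, det = ad - bc = (-4)(-1) - (-1)(1) = 5

det(A) = 5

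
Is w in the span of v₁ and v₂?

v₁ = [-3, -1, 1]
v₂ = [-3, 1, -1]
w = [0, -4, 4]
Yes

Form the augmented matrix and row-reduce:
[v₁|v₂|w] = 
  [ -3,  -3,   0]
  [ -1,   1,  -4]
  [  1,  -1,   4]
R2 → R2 - (1/3)·R1
R3 → R3 + (1/3)·R1
R3 → R3 + (1)·R2
REF = 
  [ -3,  -3,   0]
  [  0,   2,  -4]
  [  0,   0,   0]

No row of the form [0 0 | nonzero], so the system is consistent. Back-substitution gives c₁ = 2, c₂ = -2: w = (2)·v₁ + (-2)·v₂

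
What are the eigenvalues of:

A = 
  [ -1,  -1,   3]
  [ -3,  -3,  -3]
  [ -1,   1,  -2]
λ = -4, -1 + i√5, -1 - i√5  (≈ -4, -1 + 2.236i, -1 - 2.236i)

Characteristic polynomial: det(λI - A) = λ³ + 6λ² + 14λ + 24
Testing integer divisors of the constant term: p(-4) = 0, so (λ + 4) is a factor:
p(λ) = (λ + 4)(λ² + 2λ + 6)
λ² + 2λ + 6 = 0  ⇒  λ = (-2 ± √((2)² - 4·(6)))/2 = (-2 ± √(-20))/2
  = -1 + i√5,  -1 - i√5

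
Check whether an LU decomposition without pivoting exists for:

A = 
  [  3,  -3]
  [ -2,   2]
Yes.
A[1,1] = 3 ≠ 0, so Gaussian elimination proceeds without a row swap: multiplier ℓ₂₁ = (-2)/(3) = -2/3, and U[2,2] = 2 - (-2/3)(-3) = 0.
L = 
  [   1,    0]
  [-2/3,    1]
U = 
  [  3,  -3]
  [  0,   0]
Check row 2 of LU: [(-2/3)(3), (-2/3)(-3) + 0] = [-2, 2] = row 2 of A ✓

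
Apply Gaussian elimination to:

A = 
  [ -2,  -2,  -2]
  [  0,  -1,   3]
Row operations:
No row operations needed (already in echelon form).

Resulting echelon form:
REF = 
  [ -2,  -2,  -2]
  [  0,  -1,   3]

Rank = 2 (number of non-zero pivot rows).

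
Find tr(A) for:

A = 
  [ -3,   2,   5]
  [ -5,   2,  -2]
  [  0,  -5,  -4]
-5

tr(A) = -3 + 2 + -4 = -5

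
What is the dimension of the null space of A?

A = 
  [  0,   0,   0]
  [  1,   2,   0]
nullity(A) = 2

Row reduce:
Swap R1 ↔ R2
REF = 
  [  1,   2,   0]
  [  0,   0,   0]
Pivot columns: 1 → 1 pivot.
rank(A) = 1, so nullity(A) = 3 - 1 = 2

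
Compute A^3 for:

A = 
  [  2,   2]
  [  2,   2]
A^3 = 
  [ 32,  32]
  [ 32,  32]

A² = A·A:
A²[1,1] = (2)(2) + (2)(2) = 8
A²[1,2] = (2)(2) + (2)(2) = 8
A²[2,1] = (2)(2) + (2)(2) = 8
A²[2,2] = (2)(2) + (2)(2) = 8
A² = 
  [  8,   8]
  [  8,   8]

A^3 = A^2·A:
A^3[1,1] = (8)(2) + (8)(2) = 32
A^3[1,2] = (8)(2) + (8)(2) = 32
A^3[2,1] = (8)(2) + (8)(2) = 32
A^3[2,2] = (8)(2) + (8)(2) = 32
A^3 = 
  [ 32,  32]
  [ 32,  32]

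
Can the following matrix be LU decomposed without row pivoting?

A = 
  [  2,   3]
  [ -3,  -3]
Yes.
A[1,1] = 2 ≠ 0, so Gaussian elimination proceeds without a row swap: multiplier ℓ₂₁ = (-3)/(2) = -3/2, and U[2,2] = -3 - (-3/2)(3) = 3/2.
L = 
  [   1,    0]
  [-3/2,    1]
U = 
  [  2,   3]
  [  0, 3/2]
Check row 2 of LU: [(-3/2)(2), (-3/2)(3) + (3/2)] = [-3, -3] = row 2 of A ✓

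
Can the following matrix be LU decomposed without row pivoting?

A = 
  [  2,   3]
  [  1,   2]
Yes.
A[1,1] = 2 ≠ 0, so Gaussian elimination proceeds without a row swap: multiplier ℓ₂₁ = (1)/(2) = 1/2, and U[2,2] = 2 - (1/2)(3) = 1/2.
L = 
  [  1,   0]
  [1/2,   1]
U = 
  [  2,   3]
  [  0, 1/2]
Check row 2 of LU: [(1/2)(2), (1/2)(3) + (1/2)] = [1, 2] = row 2 of A ✓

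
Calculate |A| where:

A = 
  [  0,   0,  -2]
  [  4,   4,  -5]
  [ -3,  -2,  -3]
-8

Cofactor expansion along row 1:
det(A) = (0)·((4)(-3) - (-5)(-2)) - (0)·((4)(-3) - (-5)(-3)) + (-2)·((4)(-2) - (4)(-3))
  = (0)(-22) - (0)(-27) + (-2)(4)
  = -8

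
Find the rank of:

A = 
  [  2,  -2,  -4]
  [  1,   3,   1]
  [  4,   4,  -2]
rank(A) = 2

Row reduce:
R2 → R2 - (1/2)·R1
R3 → R3 - (2)·R1
R3 → R3 - (2)·R2
REF = 
  [  2,  -2,  -4]
  [  0,   4,   3]
  [  0,   0,   0]
Pivot columns: 1, 2 → 2 pivots.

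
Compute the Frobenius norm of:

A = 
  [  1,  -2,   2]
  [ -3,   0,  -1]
||A||_F = 4.359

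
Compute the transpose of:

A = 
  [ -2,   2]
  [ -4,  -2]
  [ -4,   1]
Aᵀ = 
  [ -2,  -4,  -4]
  [  2,  -2,   1]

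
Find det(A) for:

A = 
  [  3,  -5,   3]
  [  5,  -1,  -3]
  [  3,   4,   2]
194

Cofactor expansion along row 1:
det(A) = (3)·((-1)(2) - (-3)(4)) - (-5)·((5)(2) - (-3)(3)) + (3)·((5)(4) - (-1)(3))
  = (3)(10) - (-5)(19) + (3)(23)
  = 194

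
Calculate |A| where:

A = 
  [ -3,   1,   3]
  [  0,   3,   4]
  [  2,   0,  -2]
8

Cofactor expansion along row 1:
det(A) = (-3)·((3)(-2) - (4)(0)) - (1)·((0)(-2) - (4)(2)) + (3)·((0)(0) - (3)(2))
  = (-3)(-6) - (1)(-8) + (3)(-6)
  = 8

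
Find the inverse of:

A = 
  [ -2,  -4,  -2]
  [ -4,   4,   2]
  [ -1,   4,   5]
det(A) = (-2)·((4)(5) - (2)(4)) - (-4)·((-4)(5) - (2)(-1)) + (-2)·((-4)(4) - (4)(-1))
  = (-2)(12) - (-4)(-18) + (-2)(-12)
  = -72
det(A) = -72 ≠ 0, so A is invertible.

Cofactors Cᵢⱼ = (-1)ⁱ⁺ʲ·Mᵢⱼ:
C = 
  [ 12,  18, -12]
  [ 12, -12,  12]
  [  0,  12, -24]

adj(A) = Cᵀ:
adj(A) = 
  [ 12,  12,   0]
  [ 18, -12,  12]
  [-12,  12, -24]

A⁻¹ = (-1/72) · adj(A):
A⁻¹ = 
  [-1/6, -1/6,    0]
  [-1/4,  1/6, -1/6]
  [ 1/6, -1/6,  1/3]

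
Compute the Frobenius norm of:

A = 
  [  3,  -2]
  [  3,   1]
||A||_F = 4.796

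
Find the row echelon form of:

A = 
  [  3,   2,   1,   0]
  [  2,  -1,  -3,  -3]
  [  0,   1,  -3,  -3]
Row operations:
R2 → R2 - (2/3)·R1
R3 → R3 + (3/7)·R2

Resulting echelon form:
REF = 
  [    3,     2,     1,     0]
  [    0,  -7/3, -11/3,    -3]
  [    0,     0, -32/7, -30/7]

Rank = 3 (number of non-zero pivot rows).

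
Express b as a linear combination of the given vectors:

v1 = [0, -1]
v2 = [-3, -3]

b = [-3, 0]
c1 = -3, c2 = 1

b = -3·v1 + 1·v2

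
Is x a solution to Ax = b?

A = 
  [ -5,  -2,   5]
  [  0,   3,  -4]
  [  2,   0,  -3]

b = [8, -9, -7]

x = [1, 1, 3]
Yes

Ax = [8, -9, -7] = b ✓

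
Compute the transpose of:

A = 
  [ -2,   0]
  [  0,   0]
Aᵀ = 
  [ -2,   0]
  [  0,   0]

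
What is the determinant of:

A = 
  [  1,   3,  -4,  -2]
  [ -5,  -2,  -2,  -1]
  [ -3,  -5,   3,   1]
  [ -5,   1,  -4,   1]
-67

Cofactor expansion along row 1: det(A) = a₁₁M₁₁ - a₁₂M₁₂ + a₁₃M₁₃ - a₁₄M₁₄

M₁₁ = det[[-2, -2, -1]; [-5, 3, 1]; [1, -4, 1]]
  = (-2)·((3)(1) - (1)(-4)) - (-2)·((-5)(1) - (1)(1)) + (-1)·((-5)(-4) - (3)(1))
  = (-2)(7) - (-2)(-6) + (-1)(17)
  = -43
M₁₂ = det[[-5, -2, -1]; [-3, 3, 1]; [-5, -4, 1]]
  = (-5)·((3)(1) - (1)(-4)) - (-2)·((-3)(1) - (1)(-5)) + (-1)·((-3)(-4) - (3)(-5))
  = (-5)(7) - (-2)(2) + (-1)(27)
  = -58
M₁₃ = det[[-5, -2, -1]; [-3, -5, 1]; [-5, 1, 1]]
  = (-5)·((-5)(1) - (1)(1)) - (-2)·((-3)(1) - (1)(-5)) + (-1)·((-3)(1) - (-5)(-5))
  = (-5)(-6) - (-2)(2) + (-1)(-28)
  = 62
M₁₄ = det[[-5, -2, -2]; [-3, -5, 3]; [-5, 1, -4]]
  = (-5)·((-5)(-4) - (3)(1)) - (-2)·((-3)(-4) - (3)(-5)) + (-2)·((-3)(1) - (-5)(-5))
  = (-5)(17) - (-2)(27) + (-2)(-28)
  = 25

det(A) = (1)(-43) - (3)(-58) + (-4)(62) - (-2)(25) = -67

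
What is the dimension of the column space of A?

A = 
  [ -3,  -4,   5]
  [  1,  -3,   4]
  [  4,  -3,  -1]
Row reduce:
R2 → R2 + (1/3)·R1
R3 → R3 + (4/3)·R1
R3 → R3 - (25/13)·R2
REF = 
  [    -3,     -4,      5]
  [     0,  -13/3,   17/3]
  [     0,      0, -68/13]
Pivot columns: 1, 2, 3 → 3 pivots.
dim(Col(A)) = number of pivot columns = 3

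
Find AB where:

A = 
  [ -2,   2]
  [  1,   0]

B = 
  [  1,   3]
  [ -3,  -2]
A is 2×2 and B is 2×2, so AB is 2×2. Each entry is (row of A)·(column of B):
AB[1,1] = (-2)(1) + (2)(-3) = -8
AB[1,2] = (-2)(3) + (2)(-2) = -10
AB[2,1] = (1)(1) + (0)(-3) = 1
AB[2,2] = (1)(3) + (0)(-2) = 3

AB = 
  [ -8, -10]
  [  1,   3]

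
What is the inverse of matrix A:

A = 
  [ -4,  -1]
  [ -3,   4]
det(A) = (-4)(4) - (-1)(-3) = -19
For a 2×2 matrix, A⁻¹ = (1/det(A)) · [[d, -b], [-c, a]]
    = (-1/19) · [[4, 1], [3, -4]]

A⁻¹ = 
  [-4/19, -1/19]
  [-3/19,  4/19]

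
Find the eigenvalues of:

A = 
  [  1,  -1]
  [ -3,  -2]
λ = (-1 + √21)/2, (-1 - √21)/2  (≈ 1.791, -2.791)

tr(A) = -1, det(A) = -5
Characteristic polynomial: λ² - tr(A)λ + det(A) = λ² + λ - 5
λ² + λ - 5 = 0  ⇒  λ = (-1 ± √((1)² - 4·(-5)))/2 = (-1 ± √(21))/2
  = (-1 + √21)/2,  (-1 - √21)/2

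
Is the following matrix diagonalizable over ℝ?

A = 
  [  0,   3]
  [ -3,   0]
No

tr(A) = 0, det(A) = 9
Characteristic polynomial: λ² - tr(A)λ + det(A) = λ² + 9
λ² + 9 = 0  ⇒  λ = (0 ± √((0)² - 4·(9)))/2 = (0 ± √(-36))/2
  = 3i,  -3i
Eigenvalues: 3i, -3i  (≈ 0 + 3i, 0 - 3i)
Has complex eigenvalues (not diagonalizable over ℝ).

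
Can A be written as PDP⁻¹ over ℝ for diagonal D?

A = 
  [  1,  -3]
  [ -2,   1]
Yes

tr(A) = 2, det(A) = -5
Characteristic polynomial: λ² - tr(A)λ + det(A) = λ² - 2λ - 5
λ² - 2λ - 5 = 0  ⇒  λ = (2 ± √((-2)² - 4·(-5)))/2 = (2 ± √(24))/2
  = 1 + √6,  1 - √6
Eigenvalues: 1 + √6, 1 - √6  (≈ 3.449, -1.449)
The two irrational eigenvalues are distinct (simple), so each has alg. mult. = geom. mult. = 1.
Sum of geometric multiplicities equals n, so A has n independent eigenvectors.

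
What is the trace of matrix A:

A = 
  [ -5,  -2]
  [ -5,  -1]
-6

tr(A) = -5 + -1 = -6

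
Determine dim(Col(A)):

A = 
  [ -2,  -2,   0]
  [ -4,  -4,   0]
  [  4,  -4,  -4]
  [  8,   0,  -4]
Row reduce:
R2 → R2 - (2)·R1
R3 → R3 + (2)·R1
R4 → R4 + (4)·R1
Swap R2 ↔ R3
R4 → R4 - (1)·R2
REF = 
  [ -2,  -2,   0]
  [  0,  -8,  -4]
  [  0,   0,   0]
  [  0,   0,   0]
Pivot columns: 1, 2 → 2 pivots.
dim(Col(A)) = number of pivot columns = 2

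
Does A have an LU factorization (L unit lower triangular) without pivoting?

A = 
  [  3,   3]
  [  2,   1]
Yes.
A[1,1] = 3 ≠ 0, so Gaussian elimination proceeds without a row swap: multiplier ℓ₂₁ = (2)/(3) = 2/3, and U[2,2] = 1 - (2/3)(3) = -1.
L = 
  [  1,   0]
  [2/3,   1]
U = 
  [  3,   3]
  [  0,  -1]
Check row 2 of LU: [(2/3)(3), (2/3)(3) + (-1)] = [2, 1] = row 2 of A ✓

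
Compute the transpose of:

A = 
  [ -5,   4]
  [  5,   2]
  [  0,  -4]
Aᵀ = 
  [ -5,   5,   0]
  [  4,   2,  -4]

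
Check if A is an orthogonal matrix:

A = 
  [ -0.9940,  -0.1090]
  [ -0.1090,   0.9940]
Yes

AᵀA = 
  [  0.9999,   0]
  [  0,   0.9999]
≈ I (equal to I up to the 4-dp rounding of the entries)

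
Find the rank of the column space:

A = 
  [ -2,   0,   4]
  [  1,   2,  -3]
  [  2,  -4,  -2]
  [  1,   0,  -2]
Row reduce:
R2 → R2 + (1/2)·R1
R3 → R3 + (1)·R1
R4 → R4 + (1/2)·R1
R3 → R3 + (2)·R2
REF = 
  [ -2,   0,   4]
  [  0,   2,  -1]
  [  0,   0,   0]
  [  0,   0,   0]
Pivot columns: 1, 2 → 2 pivots.
dim(Col(A)) = number of pivot columns = 2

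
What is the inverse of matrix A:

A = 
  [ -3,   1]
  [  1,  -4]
det(A) = (-3)(-4) - (1)(1) = 11
For a 2×2 matrix, A⁻¹ = (1/det(A)) · [[d, -b], [-c, a]]
    = (1/11) · [[-4, -1], [-1, -3]]

A⁻¹ = 
  [-4/11, -1/11]
  [-1/11, -3/11]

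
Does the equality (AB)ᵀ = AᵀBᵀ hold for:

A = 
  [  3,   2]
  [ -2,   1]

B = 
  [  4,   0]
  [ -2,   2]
No

(AB)ᵀ = 
  [  8, -10]
  [  4,   2]

AᵀBᵀ = 
  [ 12, -10]
  [  8,  -2]

The two matrices differ, so (AB)ᵀ ≠ AᵀBᵀ in general. The correct identity is (AB)ᵀ = BᵀAᵀ.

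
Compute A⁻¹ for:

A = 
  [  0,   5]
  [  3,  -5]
det(A) = (0)(-5) - (5)(3) = -15
For a 2×2 matrix, A⁻¹ = (1/det(A)) · [[d, -b], [-c, a]]
    = (-1/15) · [[-5, -5], [-3, 0]]

A⁻¹ = 
  [1/3, 1/3]
  [1/5,   0]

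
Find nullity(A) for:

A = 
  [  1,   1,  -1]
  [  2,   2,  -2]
nullity(A) = 2

Row reduce:
R2 → R2 - (2)·R1
REF = 
  [  1,   1,  -1]
  [  0,   0,   0]
Pivot columns: 1 → 1 pivot.
rank(A) = 1, so nullity(A) = 3 - 1 = 2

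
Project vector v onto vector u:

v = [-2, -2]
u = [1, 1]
proj_u(v) = [-2, -2]

v·u = (-2)(1) + (-2)(1) = -4
u·u = (1)² + (1)² = 2
proj_u(v) = (v·u / u·u) × u = (-4/2) × u = (-2) × u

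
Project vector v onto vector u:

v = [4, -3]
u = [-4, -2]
proj_u(v) = [2, 1]

v·u = (4)(-4) + (-3)(-2) = -10
u·u = (-4)² + (-2)² = 20
proj_u(v) = (v·u / u·u) × u = (-10/20) × u = (-1/2) × u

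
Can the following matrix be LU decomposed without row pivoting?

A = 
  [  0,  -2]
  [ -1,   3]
No.
A[1,1] = 0 but A[2,1] = -1 ≠ 0. Any LU with L unit lower triangular has (LU)[1,1] = U[1,1] and (LU)[2,1] = L[2,1]·U[1,1]; matching A forces U[1,1] = 0, which then forces (LU)[2,1] = 0 ≠ -1. A row swap (pivoting) is required.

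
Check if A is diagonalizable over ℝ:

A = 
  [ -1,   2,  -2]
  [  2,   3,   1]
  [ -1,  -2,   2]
Yes

Characteristic polynomial: det(λI - A) = λ³ - 4λ² - 3λ + 16
By the rational root theorem any rational root is an integer dividing 16; none of those is a root, so p(λ) has no rational roots and hence (being an irreducible cubic) no repeated roots.
Discriminant of the cubic: Δ = 892
Δ > 0 ⇒ three distinct real eigenvalues: λ ≈ -1.917, 2.32, 3.598
Three distinct real eigenvalues, so A has 3 independent eigenvectors.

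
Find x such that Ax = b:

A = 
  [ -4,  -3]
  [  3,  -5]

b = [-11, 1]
Row reduce the augmented matrix [A|b]:
R2 → R2 + (3/4)·R1
REF = 
  [   -4,    -3,   -11]
  [    0, -29/4, -29/4]

Back-substitution:
x₂ = (-29/4) / (-29/4) = 1
x₁ = (-11 - (-3)(1)) / (-4) = 2

x = [2, 1]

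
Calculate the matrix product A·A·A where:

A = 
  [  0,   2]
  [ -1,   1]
A^3 = 
  [ -2,  -2]
  [  1,  -3]

A² = A·A:
A²[1,1] = (0)(0) + (2)(-1) = -2
A²[1,2] = (0)(2) + (2)(1) = 2
A²[2,1] = (-1)(0) + (1)(-1) = -1
A²[2,2] = (-1)(2) + (1)(1) = -1
A² = 
  [ -2,   2]
  [ -1,  -1]

A^3 = A^2·A:
A^3[1,1] = (-2)(0) + (2)(-1) = -2
A^3[1,2] = (-2)(2) + (2)(1) = -2
A^3[2,1] = (-1)(0) + (-1)(-1) = 1
A^3[2,2] = (-1)(2) + (-1)(1) = -3
A^3 = 
  [ -2,  -2]
  [  1,  -3]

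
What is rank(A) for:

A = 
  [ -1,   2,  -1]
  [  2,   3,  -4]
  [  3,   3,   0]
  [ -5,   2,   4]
Row reduce:
R2 → R2 + (2)·R1
R3 → R3 + (3)·R1
R4 → R4 - (5)·R1
R3 → R3 - (9/7)·R2
R4 → R4 + (8/7)·R2
R4 → R4 - (5/11)·R3
REF = 
  [  -1,    2,   -1]
  [   0,    7,   -6]
  [   0,    0, 33/7]
  [   0,    0,    0]
Pivot columns: 1, 2, 3 → 3 pivots.

rank(A) = 3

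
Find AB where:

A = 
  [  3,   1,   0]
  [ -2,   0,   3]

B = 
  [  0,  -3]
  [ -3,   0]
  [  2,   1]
AB = 
  [ -3,  -9]
  [  6,   9]

A is 2×3 and B is 3×2, so AB is 2×2. Each entry is (row of A)·(column of B):
AB[1,1] = (3)(0) + (1)(-3) + (0)(2) = -3
AB[1,2] = (3)(-3) + (1)(0) + (0)(1) = -9
AB[2,1] = (-2)(0) + (0)(-3) + (3)(2) = 6
AB[2,2] = (-2)(-3) + (0)(0) + (3)(1) = 9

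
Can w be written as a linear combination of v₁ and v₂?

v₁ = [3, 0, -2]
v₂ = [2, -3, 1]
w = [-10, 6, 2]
Yes

Form the augmented matrix and row-reduce:
[v₁|v₂|w] = 
  [  3,   2, -10]
  [  0,  -3,   6]
  [ -2,   1,   2]
R3 → R3 + (2/3)·R1
R3 → R3 + (7/9)·R2
REF = 
  [  3,   2, -10]
  [  0,  -3,   6]
  [  0,   0,   0]

No row of the form [0 0 | nonzero], so the system is consistent. Back-substitution gives c₁ = -2, c₂ = -2: w = (-2)·v₁ + (-2)·v₂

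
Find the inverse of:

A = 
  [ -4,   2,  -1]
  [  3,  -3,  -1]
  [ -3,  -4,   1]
det(A) = (-4)·((-3)(1) - (-1)(-4)) - (2)·((3)(1) - (-1)(-3)) + (-1)·((3)(-4) - (-3)(-3))
  = (-4)(-7) - (2)(0) + (-1)(-21)
  = 49
det(A) = 49 ≠ 0, so A is invertible.

Cofactors Cᵢⱼ = (-1)ⁱ⁺ʲ·Mᵢⱼ:
C = 
  [ -7,   0, -21]
  [  2,  -7, -22]
  [ -5,  -7,   6]

adj(A) = Cᵀ:
adj(A) = 
  [ -7,   2,  -5]
  [  0,  -7,  -7]
  [-21, -22,   6]

A⁻¹ = (1/49) · adj(A):
A⁻¹ = 
  [  -1/7,   2/49,  -5/49]
  [     0,   -1/7,   -1/7]
  [  -3/7, -22/49,   6/49]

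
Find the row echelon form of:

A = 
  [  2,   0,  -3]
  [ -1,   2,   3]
Row operations:
R2 → R2 + (1/2)·R1

Resulting echelon form:
REF = 
  [  2,   0,  -3]
  [  0,   2, 3/2]

Rank = 2 (number of non-zero pivot rows).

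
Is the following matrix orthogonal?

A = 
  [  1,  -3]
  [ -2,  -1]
No

AᵀA = 
  [  5,  -1]
  [ -1,  10]
≠ I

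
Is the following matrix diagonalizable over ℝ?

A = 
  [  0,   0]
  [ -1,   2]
Yes

tr(A) = 2, det(A) = 0
Characteristic polynomial: λ² - tr(A)λ + det(A) = λ² - 2λ
λ² - 2λ = λ(λ - 2)
Eigenvalues: 2, 0
λ=0: alg. mult. = 1, geom. mult. = 2 - rank(A - (0)I) = 2 - 1 = 1
λ=2: alg. mult. = 1, geom. mult. = 2 - rank(A - (2)I) = 2 - 1 = 1
Sum of geometric multiplicities equals n, so A has n independent eigenvectors.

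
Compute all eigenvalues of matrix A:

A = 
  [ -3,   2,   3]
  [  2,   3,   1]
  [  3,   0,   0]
Characteristic polynomial: det(λI - A) = λ³ - 22λ + 21
Testing integer divisors of the constant term: p(1) = 0, so (λ - 1) is a factor:
p(λ) = (λ - 1)(λ² + λ - 21)
λ² + λ - 21 = 0  ⇒  λ = (-1 ± √((1)² - 4·(-21)))/2 = (-1 ± √(85))/2
  = (-1 + √85)/2,  (-1 - √85)/2

λ = 1, (-1 + √85)/2, (-1 - √85)/2  (≈ 1, 4.11, -5.11)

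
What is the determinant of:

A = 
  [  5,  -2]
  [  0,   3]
For a 2×2 matrix, det = ad - bc = (5)(3) - (-2)(0) = 15

det(A) = 15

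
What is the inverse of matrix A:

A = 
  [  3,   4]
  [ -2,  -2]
det(A) = (3)(-2) - (4)(-2) = 2
For a 2×2 matrix, A⁻¹ = (1/det(A)) · [[d, -b], [-c, a]]
    = (1/2) · [[-2, -4], [2, 3]]

A⁻¹ = 
  [ -1,  -2]
  [  1, 3/2]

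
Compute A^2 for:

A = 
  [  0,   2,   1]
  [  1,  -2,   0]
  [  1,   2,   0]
A² = A·A:
A²[1,1] = (0)(0) + (2)(1) + (1)(1) = 3
A²[1,2] = (0)(2) + (2)(-2) + (1)(2) = -2
A²[1,3] = (0)(1) + (2)(0) + (1)(0) = 0
A²[2,1] = (1)(0) + (-2)(1) + (0)(1) = -2
A²[2,2] = (1)(2) + (-2)(-2) + (0)(2) = 6
A²[2,3] = (1)(1) + (-2)(0) + (0)(0) = 1
A²[3,1] = (1)(0) + (2)(1) + (0)(1) = 2
A²[3,2] = (1)(2) + (2)(-2) + (0)(2) = -2
A²[3,3] = (1)(1) + (2)(0) + (0)(0) = 1
A² = 
  [  3,  -2,   0]
  [ -2,   6,   1]
  [  2,  -2,   1]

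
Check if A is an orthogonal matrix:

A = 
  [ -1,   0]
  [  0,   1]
Yes

AᵀA = 
  [  1,   0]
  [  0,   1]
= I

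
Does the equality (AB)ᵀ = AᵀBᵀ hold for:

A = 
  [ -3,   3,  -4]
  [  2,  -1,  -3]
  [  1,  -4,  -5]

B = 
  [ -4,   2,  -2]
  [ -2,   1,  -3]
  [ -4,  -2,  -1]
No

(AB)ᵀ = 
  [ 22,   6,  24]
  [  5,   9,   8]
  [  1,   2,  15]

AᵀBᵀ = 
  [ 14,   5,   7]
  [ -6,   5,  -6]
  [ 20,  20,  27]

The two matrices differ, so (AB)ᵀ ≠ AᵀBᵀ in general. The correct identity is (AB)ᵀ = BᵀAᵀ.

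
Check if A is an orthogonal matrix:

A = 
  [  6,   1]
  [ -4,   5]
No

AᵀA = 
  [ 52, -14]
  [-14,  26]
≠ I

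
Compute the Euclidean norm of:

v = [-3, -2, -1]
3.742

||v||₂ = √((-3)² + (-2)² + (-1)²) = √14 = 3.742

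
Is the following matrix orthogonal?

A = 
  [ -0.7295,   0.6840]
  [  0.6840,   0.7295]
Yes

AᵀA = 
  [  1,   0]
  [  0,   1]
≈ I (equal to I up to the 4-dp rounding of the entries)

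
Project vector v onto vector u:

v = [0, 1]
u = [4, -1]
v·u = (0)(4) + (1)(-1) = -1
u·u = (4)² + (-1)² = 17
proj_u(v) = (v·u / u·u) × u = (-1/17) × u

proj_u(v) = [-4/17, 1/17]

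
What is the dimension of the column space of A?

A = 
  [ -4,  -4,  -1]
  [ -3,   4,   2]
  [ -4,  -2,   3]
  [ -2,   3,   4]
Row reduce:
R2 → R2 - (3/4)·R1
R3 → R3 - (1)·R1
R4 → R4 - (1/2)·R1
R3 → R3 - (2/7)·R2
R4 → R4 - (5/7)·R2
R4 → R4 - (71/90)·R3
REF = 
  [   -4,    -4,    -1]
  [    0,     7,  11/4]
  [    0,     0, 45/14]
  [    0,     0,     0]
Pivot columns: 1, 2, 3 → 3 pivots.
dim(Col(A)) = number of pivot columns = 3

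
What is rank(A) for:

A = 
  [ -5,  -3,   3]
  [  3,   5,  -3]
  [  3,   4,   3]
rank(A) = 3

Row reduce:
R2 → R2 + (3/5)·R1
R3 → R3 + (3/5)·R1
R3 → R3 - (11/16)·R2
REF = 
  [  -5,   -3,    3]
  [   0, 16/5, -6/5]
  [   0,    0, 45/8]
Pivot columns: 1, 2, 3 → 3 pivots.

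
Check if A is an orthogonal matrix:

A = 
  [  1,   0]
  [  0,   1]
Yes

AᵀA = 
  [  1,   0]
  [  0,   1]
= I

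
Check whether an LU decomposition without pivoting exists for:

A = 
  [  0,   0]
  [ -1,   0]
No.
A[1,1] = 0 but A[2,1] = -1 ≠ 0. Any LU with L unit lower triangular has (LU)[1,1] = U[1,1] and (LU)[2,1] = L[2,1]·U[1,1]; matching A forces U[1,1] = 0, which then forces (LU)[2,1] = 0 ≠ -1. A row swap (pivoting) is required.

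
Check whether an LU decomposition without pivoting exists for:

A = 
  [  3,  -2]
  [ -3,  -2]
Yes.
A[1,1] = 3 ≠ 0, so Gaussian elimination proceeds without a row swap: multiplier ℓ₂₁ = (-3)/(3) = -1, and U[2,2] = -2 - (-1)(-2) = -4.
L = 
  [  1,   0]
  [ -1,   1]
U = 
  [  3,  -2]
  [  0,  -4]
Check row 2 of LU: [(-1)(3), (-1)(-2) + (-4)] = [-3, -2] = row 2 of A ✓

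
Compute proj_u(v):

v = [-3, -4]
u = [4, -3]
v·u = (-3)(4) + (-4)(-3) = 0
u·u = (4)² + (-3)² = 25
proj_u(v) = (v·u / u·u) × u = (0/25) × u = (0) × u

proj_u(v) = [0, 0]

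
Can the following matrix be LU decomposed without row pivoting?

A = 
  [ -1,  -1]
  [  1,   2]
Yes.
A[1,1] = -1 ≠ 0, so Gaussian elimination proceeds without a row swap: multiplier ℓ₂₁ = (1)/(-1) = -1, and U[2,2] = 2 - (-1)(-1) = 1.
L = 
  [  1,   0]
  [ -1,   1]
U = 
  [ -1,  -1]
  [  0,   1]
Check row 2 of LU: [(-1)(-1), (-1)(-1) + 1] = [1, 2] = row 2 of A ✓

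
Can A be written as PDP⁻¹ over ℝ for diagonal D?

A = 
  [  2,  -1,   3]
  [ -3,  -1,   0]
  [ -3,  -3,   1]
No

Characteristic polynomial: det(λI - A) = λ³ - 2λ² + 5λ - 13
By the rational root theorem any rational root is an integer dividing 13; none of those is a root, so p(λ) has no rational roots and hence (being an irreducible cubic) no repeated roots.
Discriminant of the cubic: Δ = -3039
Δ < 0 ⇒ one real eigenvalue and a complex-conjugate pair: λ ≈ -0.1463 + 2.377i, -0.1463 - 2.377i, 2.293
Has complex eigenvalues (not diagonalizable over ℝ).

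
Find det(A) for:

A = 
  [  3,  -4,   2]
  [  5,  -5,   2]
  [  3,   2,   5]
39

Cofactor expansion along row 1:
det(A) = (3)·((-5)(5) - (2)(2)) - (-4)·((5)(5) - (2)(3)) + (2)·((5)(2) - (-5)(3))
  = (3)(-29) - (-4)(19) + (2)(25)
  = 39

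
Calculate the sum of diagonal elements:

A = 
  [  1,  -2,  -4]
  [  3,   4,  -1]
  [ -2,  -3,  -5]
0

tr(A) = 1 + 4 + -5 = 0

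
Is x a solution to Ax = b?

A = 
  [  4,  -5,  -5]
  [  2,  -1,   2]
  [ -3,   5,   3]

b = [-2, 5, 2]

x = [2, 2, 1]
No

Ax = [-7, 4, 7] ≠ b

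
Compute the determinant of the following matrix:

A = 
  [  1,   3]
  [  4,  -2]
-14

For a 2×2 matrix, det = ad - bc = (1)(-2) - (3)(4) = -14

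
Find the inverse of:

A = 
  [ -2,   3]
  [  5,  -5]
det(A) = (-2)(-5) - (3)(5) = -5
For a 2×2 matrix, A⁻¹ = (1/det(A)) · [[d, -b], [-c, a]]
    = (-1/5) · [[-5, -3], [-5, -2]]

A⁻¹ = 
  [  1, 3/5]
  [  1, 2/5]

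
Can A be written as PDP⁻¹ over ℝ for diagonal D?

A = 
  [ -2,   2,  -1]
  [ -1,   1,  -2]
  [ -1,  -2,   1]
No

Characteristic polynomial: det(λI - A) = λ³ - 6λ - 9
Testing integer divisors of the constant term: p(3) = 0, so (λ - 3) is a factor:
p(λ) = (λ - 3)(λ² + 3λ + 3)
λ² + 3λ + 3 = 0  ⇒  λ = (-3 ± √((3)² - 4·(3)))/2 = (-3 ± √(-3))/2
  = (-3 + i√3)/2,  (-3 - i√3)/2
Eigenvalues: 3, (-3 + i√3)/2, (-3 - i√3)/2  (≈ 3, -1.5 + 0.866i, -1.5 - 0.866i)
Has complex eigenvalues (not diagonalizable over ℝ).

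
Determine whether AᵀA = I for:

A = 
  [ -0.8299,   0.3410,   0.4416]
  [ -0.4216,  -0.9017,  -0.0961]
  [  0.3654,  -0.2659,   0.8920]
Yes

AᵀA = 
  [  1,   0,   0]
  [  0,   1,   0.0001]
  [  0,   0.0001,   0.9999]
≈ I (equal to I up to the 4-dp rounding of the entries)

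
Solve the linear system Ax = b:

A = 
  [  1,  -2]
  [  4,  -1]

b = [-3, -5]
x = [-1, 1]

Row reduce the augmented matrix [A|b]:
R2 → R2 - (4)·R1
REF = 
  [  1,  -2,  -3]
  [  0,   7,   7]

Back-substitution:
x₂ = 7 / 7 = 1
x₁ = (-3 - (-2)(1)) / 1 = -1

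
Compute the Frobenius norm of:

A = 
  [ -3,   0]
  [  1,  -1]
||A||_F = 3.317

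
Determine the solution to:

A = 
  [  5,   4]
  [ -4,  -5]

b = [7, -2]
x = [3, -2]

Row reduce the augmented matrix [A|b]:
R2 → R2 + (4/5)·R1
REF = 
  [   5,    4,    7]
  [   0, -9/5, 18/5]

Back-substitution:
x₂ = (18/5) / (-9/5) = -2
x₁ = (7 - (4)(-2)) / 5 = 3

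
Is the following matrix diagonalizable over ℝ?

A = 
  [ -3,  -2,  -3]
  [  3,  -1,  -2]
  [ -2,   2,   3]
No

Characteristic polynomial: det(λI - A) = λ³ + λ² - 5λ + 5
By the rational root theorem any rational root is an integer dividing 5; none of those is a root, so p(λ) has no rational roots and hence (being an irreducible cubic) no repeated roots.
Discriminant of the cubic: Δ = -620
Δ < 0 ⇒ one real eigenvalue and a complex-conjugate pair: λ ≈ -3.118, 1.059 + 0.6944i, 1.059 - 0.6944i
Has complex eigenvalues (not diagonalizable over ℝ).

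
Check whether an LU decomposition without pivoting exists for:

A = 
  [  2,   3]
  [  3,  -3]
Yes.
A[1,1] = 2 ≠ 0, so Gaussian elimination proceeds without a row swap: multiplier ℓ₂₁ = (3)/(2) = 3/2, and U[2,2] = -3 - (3/2)(3) = -15/2.
L = 
  [  1,   0]
  [3/2,   1]
U = 
  [    2,     3]
  [    0, -15/2]
Check row 2 of LU: [(3/2)(2), (3/2)(3) + (-15/2)] = [3, -3] = row 2 of A ✓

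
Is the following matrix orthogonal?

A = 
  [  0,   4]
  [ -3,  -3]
No

AᵀA = 
  [  9,   9]
  [  9,  25]
≠ I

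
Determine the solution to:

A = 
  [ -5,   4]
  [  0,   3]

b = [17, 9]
Row reduce the augmented matrix [A|b]:
(already in echelon form)
REF = 
  [ -5,   4,  17]
  [  0,   3,   9]

Back-substitution:
x₂ = 9 / 3 = 3
x₁ = (17 - (4)(3)) / (-5) = -1

x = [-1, 3]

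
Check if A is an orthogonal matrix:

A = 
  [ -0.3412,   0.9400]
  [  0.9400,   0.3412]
Yes

AᵀA = 
  [  1,   0]
  [  0,   1]
≈ I (equal to I up to the 4-dp rounding of the entries)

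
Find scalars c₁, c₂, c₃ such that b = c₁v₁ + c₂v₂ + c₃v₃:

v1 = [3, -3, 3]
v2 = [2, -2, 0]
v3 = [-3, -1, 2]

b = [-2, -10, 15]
c1 = 3, c2 = -1, c3 = 3

b = 3·v1 + -1·v2 + 3·v3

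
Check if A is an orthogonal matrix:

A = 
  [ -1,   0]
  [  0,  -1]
Yes

AᵀA = 
  [  1,   0]
  [  0,   1]
= I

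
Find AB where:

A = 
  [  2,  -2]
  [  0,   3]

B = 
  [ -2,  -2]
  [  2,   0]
A is 2×2 and B is 2×2, so AB is 2×2. Each entry is (row of A)·(column of B):
AB[1,1] = (2)(-2) + (-2)(2) = -8
AB[1,2] = (2)(-2) + (-2)(0) = -4
AB[2,1] = (0)(-2) + (3)(2) = 6
AB[2,2] = (0)(-2) + (3)(0) = 0

AB = 
  [ -8,  -4]
  [  6,   0]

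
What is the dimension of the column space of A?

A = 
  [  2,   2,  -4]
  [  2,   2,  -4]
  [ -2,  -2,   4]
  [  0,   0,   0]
dim(Col(A)) = 1

Row reduce:
R2 → R2 - (1)·R1
R3 → R3 + (1)·R1
REF = 
  [  2,   2,  -4]
  [  0,   0,   0]
  [  0,   0,   0]
  [  0,   0,   0]
Pivot columns: 1 → 1 pivot.
dim(Col(A)) = number of pivot columns = 1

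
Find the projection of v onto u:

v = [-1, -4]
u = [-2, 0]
proj_u(v) = [-1, 0]

v·u = (-1)(-2) + (-4)(0) = 2
u·u = (-2)² + (0)² = 4
proj_u(v) = (v·u / u·u) × u = (2/4) × u = (1/2) × u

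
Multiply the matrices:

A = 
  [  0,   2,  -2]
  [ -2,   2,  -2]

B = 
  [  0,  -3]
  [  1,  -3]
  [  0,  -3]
AB = 
  [  2,   0]
  [  2,   6]

A is 2×3 and B is 3×2, so AB is 2×2. Each entry is (row of A)·(column of B):
AB[1,1] = (0)(0) + (2)(1) + (-2)(0) = 2
AB[1,2] = (0)(-3) + (2)(-3) + (-2)(-3) = 0
AB[2,1] = (-2)(0) + (2)(1) + (-2)(0) = 2
AB[2,2] = (-2)(-3) + (2)(-3) + (-2)(-3) = 6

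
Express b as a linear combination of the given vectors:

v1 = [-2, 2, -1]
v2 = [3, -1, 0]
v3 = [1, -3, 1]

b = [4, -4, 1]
c1 = 0, c2 = 1, c3 = 1

b = 0·v1 + 1·v2 + 1·v3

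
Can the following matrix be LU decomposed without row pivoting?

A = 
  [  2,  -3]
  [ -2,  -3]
Yes.
A[1,1] = 2 ≠ 0, so Gaussian elimination proceeds without a row swap: multiplier ℓ₂₁ = (-2)/(2) = -1, and U[2,2] = -3 - (-1)(-3) = -6.
L = 
  [  1,   0]
  [ -1,   1]
U = 
  [  2,  -3]
  [  0,  -6]
Check row 2 of LU: [(-1)(2), (-1)(-3) + (-6)] = [-2, -3] = row 2 of A ✓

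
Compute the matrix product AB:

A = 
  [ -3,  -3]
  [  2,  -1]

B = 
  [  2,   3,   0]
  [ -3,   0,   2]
A is 2×2 and B is 2×3, so AB is 2×3. Each entry is (row of A)·(column of B):
AB[1,1] = (-3)(2) + (-3)(-3) = 3
AB[1,2] = (-3)(3) + (-3)(0) = -9
AB[1,3] = (-3)(0) + (-3)(2) = -6
AB[2,1] = (2)(2) + (-1)(-3) = 7
AB[2,2] = (2)(3) + (-1)(0) = 6
AB[2,3] = (2)(0) + (-1)(2) = -2

AB = 
  [  3,  -9,  -6]
  [  7,   6,  -2]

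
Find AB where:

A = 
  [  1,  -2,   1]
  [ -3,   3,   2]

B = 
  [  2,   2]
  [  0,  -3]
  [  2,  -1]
A is 2×3 and B is 3×2, so AB is 2×2. Each entry is (row of A)·(column of B):
AB[1,1] = (1)(2) + (-2)(0) + (1)(2) = 4
AB[1,2] = (1)(2) + (-2)(-3) + (1)(-1) = 7
AB[2,1] = (-3)(2) + (3)(0) + (2)(2) = -2
AB[2,2] = (-3)(2) + (3)(-3) + (2)(-1) = -17

AB = 
  [  4,   7]
  [ -2, -17]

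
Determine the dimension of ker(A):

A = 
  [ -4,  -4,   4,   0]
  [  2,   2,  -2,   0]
nullity(A) = 3

Row reduce:
R2 → R2 + (1/2)·R1
REF = 
  [ -4,  -4,   4,   0]
  [  0,   0,   0,   0]
Pivot columns: 1 → 1 pivot.
rank(A) = 1, so nullity(A) = 4 - 1 = 3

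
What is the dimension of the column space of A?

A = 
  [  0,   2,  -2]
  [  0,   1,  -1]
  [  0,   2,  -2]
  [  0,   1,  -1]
Row reduce:
R2 → R2 - (1/2)·R1
R3 → R3 - (1)·R1
R4 → R4 - (1/2)·R1
REF = 
  [  0,   2,  -2]
  [  0,   0,   0]
  [  0,   0,   0]
  [  0,   0,   0]
Pivot columns: 2 → 1 pivot.
dim(Col(A)) = number of pivot columns = 1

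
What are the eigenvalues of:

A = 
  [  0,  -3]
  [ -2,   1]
tr(A) = 1, det(A) = -6
Characteristic polynomial: λ² - tr(A)λ + det(A) = λ² - λ - 6
λ² - λ - 6 = (λ + 2)(λ - 3)

λ = 3, -2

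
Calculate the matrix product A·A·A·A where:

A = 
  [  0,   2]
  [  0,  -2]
A² = A·A:
A²[1,1] = (0)(0) + (2)(0) = 0
A²[1,2] = (0)(2) + (2)(-2) = -4
A²[2,1] = (0)(0) + (-2)(0) = 0
A²[2,2] = (0)(2) + (-2)(-2) = 4
A² = 
  [  0,  -4]
  [  0,   4]

A^3 = A^2·A:
A^3[1,1] = (0)(0) + (-4)(0) = 0
A^3[1,2] = (0)(2) + (-4)(-2) = 8
A^3[2,1] = (0)(0) + (4)(0) = 0
A^3[2,2] = (0)(2) + (4)(-2) = -8
A^3 = 
  [  0,   8]
  [  0,  -8]

A^4 = A^3·A:
A^4[1,1] = (0)(0) + (8)(0) = 0
A^4[1,2] = (0)(2) + (8)(-2) = -16
A^4[2,1] = (0)(0) + (-8)(0) = 0
A^4[2,2] = (0)(2) + (-8)(-2) = 16
A^4 = 
  [  0, -16]
  [  0,  16]

Therefore
A^4 = 
  [  0, -16]
  [  0,  16]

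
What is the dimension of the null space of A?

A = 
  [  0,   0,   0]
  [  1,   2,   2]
nullity(A) = 2

Row reduce:
Swap R1 ↔ R2
REF = 
  [  1,   2,   2]
  [  0,   0,   0]
Pivot columns: 1 → 1 pivot.
rank(A) = 1, so nullity(A) = 3 - 1 = 2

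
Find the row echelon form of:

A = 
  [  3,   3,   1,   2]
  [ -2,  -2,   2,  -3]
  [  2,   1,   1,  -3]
Row operations:
R2 → R2 + (2/3)·R1
R3 → R3 - (2/3)·R1
Swap R2 ↔ R3

Resulting echelon form:
REF = 
  [    3,     3,     1,     2]
  [    0,    -1,   1/3, -13/3]
  [    0,     0,   8/3,  -5/3]

Rank = 3 (number of non-zero pivot rows).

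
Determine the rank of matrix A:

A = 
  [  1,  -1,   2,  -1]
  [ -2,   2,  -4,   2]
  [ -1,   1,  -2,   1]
Row reduce:
R2 → R2 + (2)·R1
R3 → R3 + (1)·R1
REF = 
  [  1,  -1,   2,  -1]
  [  0,   0,   0,   0]
  [  0,   0,   0,   0]
Pivot columns: 1 → 1 pivot.

rank(A) = 1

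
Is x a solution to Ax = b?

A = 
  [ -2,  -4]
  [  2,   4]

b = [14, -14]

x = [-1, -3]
Yes

Ax = [14, -14] = b ✓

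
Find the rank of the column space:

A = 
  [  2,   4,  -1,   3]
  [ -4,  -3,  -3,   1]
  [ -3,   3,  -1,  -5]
Row reduce:
R2 → R2 + (2)·R1
R3 → R3 + (3/2)·R1
R3 → R3 - (9/5)·R2
REF = 
  [      2,       4,      -1,       3]
  [      0,       5,      -5,       7]
  [      0,       0,    13/2, -131/10]
Pivot columns: 1, 2, 3 → 3 pivots.
dim(Col(A)) = number of pivot columns = 3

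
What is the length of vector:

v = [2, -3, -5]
6.164

||v||₂ = √((2)² + (-3)² + (-5)²) = √38 = 6.164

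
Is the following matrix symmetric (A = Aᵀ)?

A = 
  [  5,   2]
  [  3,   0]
No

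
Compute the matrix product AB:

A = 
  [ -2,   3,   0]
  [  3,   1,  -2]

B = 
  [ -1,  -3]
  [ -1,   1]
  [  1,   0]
AB = 
  [ -1,   9]
  [ -6,  -8]

A is 2×3 and B is 3×2, so AB is 2×2. Each entry is (row of A)·(column of B):
AB[1,1] = (-2)(-1) + (3)(-1) + (0)(1) = -1
AB[1,2] = (-2)(-3) + (3)(1) + (0)(0) = 9
AB[2,1] = (3)(-1) + (1)(-1) + (-2)(1) = -6
AB[2,2] = (3)(-3) + (1)(1) + (-2)(0) = -8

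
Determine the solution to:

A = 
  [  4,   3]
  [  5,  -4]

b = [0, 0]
Row reduce the augmented matrix [A|b]:
R2 → R2 - (5/4)·R1
REF = 
  [    4,     3,     0]
  [    0, -31/4,     0]

Back-substitution:
x₂ = 0 / (-31/4) = 0
x₁ = (0 - (3)(0)) / 4 = 0

x = [0, 0]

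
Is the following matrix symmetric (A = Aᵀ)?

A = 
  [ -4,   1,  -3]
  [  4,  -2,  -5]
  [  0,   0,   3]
No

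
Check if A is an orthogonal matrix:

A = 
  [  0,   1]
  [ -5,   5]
No

AᵀA = 
  [ 25, -25]
  [-25,  26]
≠ I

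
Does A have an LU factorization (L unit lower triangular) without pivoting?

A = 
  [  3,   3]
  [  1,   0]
Yes.
A[1,1] = 3 ≠ 0, so Gaussian elimination proceeds without a row swap: multiplier ℓ₂₁ = (1)/(3) = 1/3, and U[2,2] = 0 - (1/3)(3) = -1.
L = 
  [  1,   0]
  [1/3,   1]
U = 
  [  3,   3]
  [  0,  -1]
Check row 2 of LU: [(1/3)(3), (1/3)(3) + (-1)] = [1, 0] = row 2 of A ✓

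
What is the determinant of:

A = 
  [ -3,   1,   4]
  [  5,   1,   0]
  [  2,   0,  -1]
0

Cofactor expansion along row 1:
det(A) = (-3)·((1)(-1) - (0)(0)) - (1)·((5)(-1) - (0)(2)) + (4)·((5)(0) - (1)(2))
  = (-3)(-1) - (1)(-5) + (4)(-2)
  = 0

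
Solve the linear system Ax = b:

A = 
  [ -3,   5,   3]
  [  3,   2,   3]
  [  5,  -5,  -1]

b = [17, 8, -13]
Row reduce the augmented matrix [A|b]:
R2 → R2 + (1)·R1
R3 → R3 + (5/3)·R1
R3 → R3 - (10/21)·R2
REF = 
  [  -3,    5,    3,   17]
  [   0,    7,    6,   25]
  [   0,    0,  8/7, 24/7]

Back-substitution:
x₃ = (24/7) / (8/7) = 3
x₂ = (25 - (6)(3)) / 7 = 1
x₁ = (17 - (5)(1) - (3)(3)) / (-3) = -1

x = [-1, 1, 3]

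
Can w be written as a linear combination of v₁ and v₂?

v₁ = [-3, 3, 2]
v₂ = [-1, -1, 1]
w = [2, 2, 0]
No

Form the augmented matrix and row-reduce:
[v₁|v₂|w] = 
  [ -3,  -1,   2]
  [  3,  -1,   2]
  [  2,   1,   0]
R2 → R2 + (1)·R1
R3 → R3 + (2/3)·R1
R3 → R3 + (1/6)·R2
REF = 
  [ -3,  -1,   2]
  [  0,  -2,   4]
  [  0,   0,   2]

Row 3 reads [0 0 | 2], i.e. 0 = 2, so the system is inconsistent and w ∉ span{v₁, v₂}.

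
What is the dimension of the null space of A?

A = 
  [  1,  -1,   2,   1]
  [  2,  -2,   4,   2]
nullity(A) = 3

Row reduce:
R2 → R2 - (2)·R1
REF = 
  [  1,  -1,   2,   1]
  [  0,   0,   0,   0]
Pivot columns: 1 → 1 pivot.
rank(A) = 1, so nullity(A) = 4 - 1 = 3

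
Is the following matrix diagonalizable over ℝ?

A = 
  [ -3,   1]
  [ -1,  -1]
No

tr(A) = -4, det(A) = 4
Characteristic polynomial: λ² - tr(A)λ + det(A) = λ² + 4λ + 4
λ² + 4λ + 4 = (λ + 2)²
Eigenvalues: -2, -2
λ=-2: alg. mult. = 2, geom. mult. = 2 - rank(A - (-2)I) = 2 - 1 = 1
Sum of geometric multiplicities = 1 < n = 2, so there aren't enough independent eigenvectors.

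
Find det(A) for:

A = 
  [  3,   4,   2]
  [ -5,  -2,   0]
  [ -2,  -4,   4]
88

Cofactor expansion along row 1:
det(A) = (3)·((-2)(4) - (0)(-4)) - (4)·((-5)(4) - (0)(-2)) + (2)·((-5)(-4) - (-2)(-2))
  = (3)(-8) - (4)(-20) + (2)(16)
  = 88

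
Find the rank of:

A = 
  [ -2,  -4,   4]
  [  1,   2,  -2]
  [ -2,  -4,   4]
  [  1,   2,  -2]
Row reduce:
R2 → R2 + (1/2)·R1
R3 → R3 - (1)·R1
R4 → R4 + (1/2)·R1
REF = 
  [ -2,  -4,   4]
  [  0,   0,   0]
  [  0,   0,   0]
  [  0,   0,   0]
Pivot columns: 1 → 1 pivot.

rank(A) = 1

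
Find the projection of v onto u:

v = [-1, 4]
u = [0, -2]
proj_u(v) = [0, 4]

v·u = (-1)(0) + (4)(-2) = -8
u·u = (0)² + (-2)² = 4
proj_u(v) = (v·u / u·u) × u = (-8/4) × u = (-2) × u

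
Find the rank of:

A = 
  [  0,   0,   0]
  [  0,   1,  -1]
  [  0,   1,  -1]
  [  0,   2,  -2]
Row reduce:
Swap R1 ↔ R2
R3 → R3 - (1)·R1
R4 → R4 - (2)·R1
REF = 
  [  0,   1,  -1]
  [  0,   0,   0]
  [  0,   0,   0]
  [  0,   0,   0]
Pivot columns: 2 → 1 pivot.

rank(A) = 1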